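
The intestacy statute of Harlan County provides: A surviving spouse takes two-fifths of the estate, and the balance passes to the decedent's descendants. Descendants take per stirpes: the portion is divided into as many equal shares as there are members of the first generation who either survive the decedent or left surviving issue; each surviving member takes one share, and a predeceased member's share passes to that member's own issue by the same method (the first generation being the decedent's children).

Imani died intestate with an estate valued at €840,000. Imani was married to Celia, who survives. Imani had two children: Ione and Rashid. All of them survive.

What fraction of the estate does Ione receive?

Ione receives 3/10 of the estate.

Celia takes two-fifths of €840,000 = €336,000. The remaining €504,000 passes to the descendants.
The descendants' portion (€504,000) is divided into 2 shares of €252,000: Ione and Rashid each take €252,000.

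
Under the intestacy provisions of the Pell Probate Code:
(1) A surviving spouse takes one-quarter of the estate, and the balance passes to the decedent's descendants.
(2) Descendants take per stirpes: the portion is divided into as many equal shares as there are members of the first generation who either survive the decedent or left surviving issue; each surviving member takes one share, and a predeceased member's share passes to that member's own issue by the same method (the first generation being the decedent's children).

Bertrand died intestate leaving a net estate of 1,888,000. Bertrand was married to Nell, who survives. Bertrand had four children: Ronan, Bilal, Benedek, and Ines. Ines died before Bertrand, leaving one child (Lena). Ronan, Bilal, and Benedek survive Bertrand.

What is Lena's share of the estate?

Lena receives 354,000.

Nell takes one-quarter of 1,888,000 = 472,000. The remaining 1,416,000 passes to the descendants.
The descendants' portion (1,416,000) is divided into 4 shares of 354,000: Ronan, Bilal, and Benedek each take 354,000; Ines's 354,000 share passes to Ines's issue.
Ines's share (354,000) passes entirely to Lena.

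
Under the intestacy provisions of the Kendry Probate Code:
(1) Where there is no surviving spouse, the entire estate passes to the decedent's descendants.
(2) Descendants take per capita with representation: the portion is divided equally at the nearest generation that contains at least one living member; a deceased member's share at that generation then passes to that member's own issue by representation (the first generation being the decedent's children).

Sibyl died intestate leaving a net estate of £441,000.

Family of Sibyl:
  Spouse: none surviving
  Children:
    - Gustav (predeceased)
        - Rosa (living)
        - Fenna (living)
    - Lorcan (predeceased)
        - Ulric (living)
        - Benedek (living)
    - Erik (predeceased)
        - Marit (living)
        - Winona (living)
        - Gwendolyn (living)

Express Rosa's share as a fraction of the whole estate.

Rosa receives 1/7 of the estate.

The entire £441,000 passes to the descendants.
No child survives, so the initial division is made at the grandchildren's generation.
That amount (£441,000) is divided into 7 shares of £63,000: Rosa, Fenna, Ulric, Benedek, Marit, Winona, and Gwendolyn each take £63,000.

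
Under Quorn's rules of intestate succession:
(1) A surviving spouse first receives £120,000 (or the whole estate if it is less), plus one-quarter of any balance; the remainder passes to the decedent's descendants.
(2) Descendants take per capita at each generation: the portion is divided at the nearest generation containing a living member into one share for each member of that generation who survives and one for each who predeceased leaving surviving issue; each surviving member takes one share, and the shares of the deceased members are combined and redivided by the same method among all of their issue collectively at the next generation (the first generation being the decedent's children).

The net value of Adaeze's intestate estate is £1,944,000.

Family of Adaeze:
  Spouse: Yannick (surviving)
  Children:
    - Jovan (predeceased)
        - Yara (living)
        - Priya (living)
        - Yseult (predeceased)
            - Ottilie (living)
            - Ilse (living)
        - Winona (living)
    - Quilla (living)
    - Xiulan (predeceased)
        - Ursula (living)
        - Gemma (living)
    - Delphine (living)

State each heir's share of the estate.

Yannick first takes £120,000, leaving a balance of £1,824,000. Yannick then takes one-quarter of the balance (£456,000), for a total of £576,000. The remaining £1,368,000 passes to the descendants.
The descendants' portion (£1,368,000) is divided at the children's generation into 4 shares of £342,000. Quilla and Delphine each take £342,000. The 2 shares of the deceased (Jovan and Xiulan) are combined into a pool of £684,000.
That pool (£684,000) is divided at the grandchildren's generation into 6 shares of £114,000. Yara, Priya, Winona, Ursula, and Gemma each take £114,000. The remaining share for the deceased Yseult (£114,000) is carried to the next generation.
That pool (£114,000) is divided at the great-grandchildren's generation equally among Ottilie and Ilse: £57,000 each.

Yannick: £576,000; Yara: £114,000; Priya: £114,000; Ottilie: £57,000; Ilse: £57,000; Winona: £114,000; Quilla: £342,000; Ursula: £114,000; Gemma: £114,000; Delphine: £342,000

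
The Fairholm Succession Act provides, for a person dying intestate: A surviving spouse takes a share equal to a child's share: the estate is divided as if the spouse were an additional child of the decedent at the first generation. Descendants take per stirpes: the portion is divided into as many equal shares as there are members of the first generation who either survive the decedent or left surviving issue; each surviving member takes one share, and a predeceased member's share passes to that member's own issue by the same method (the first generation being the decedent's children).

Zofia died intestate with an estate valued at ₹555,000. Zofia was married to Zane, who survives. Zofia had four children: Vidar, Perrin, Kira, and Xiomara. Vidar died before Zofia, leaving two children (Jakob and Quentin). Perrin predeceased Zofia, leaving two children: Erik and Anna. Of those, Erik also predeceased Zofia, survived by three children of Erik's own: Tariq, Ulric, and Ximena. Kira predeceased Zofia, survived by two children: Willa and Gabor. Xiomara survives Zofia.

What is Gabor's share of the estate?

The spouse counts as an additional share at the children's level, so there are 5 primary shares of ₹111,000. Zane takes one such share (₹111,000).
The children's combined portion (₹444,000) is divided into 4 shares of ₹111,000: Xiomara takes ₹111,000; Vidar's ₹111,000 share passes to Vidar's issue; Perrin's ₹111,000 share passes to Perrin's issue; Kira's ₹111,000 share passes to Kira's issue.
Vidar's share (₹111,000) is divided into 2 shares of ₹55,500: Jakob and Quentin each take ₹55,500.
Perrin's share (₹111,000) is divided into 2 shares of ₹55,500: Anna takes ₹55,500; Erik's ₹55,500 share passes to Erik's issue.
Erik's share (₹55,500) is divided into 3 shares of ₹18,500: Tariq, Ulric, and Ximena each take ₹18,500.
Kira's share (₹111,000) is divided into 2 shares of ₹55,500: Willa and Gabor each take ₹55,500.

Gabor receives ₹55,500.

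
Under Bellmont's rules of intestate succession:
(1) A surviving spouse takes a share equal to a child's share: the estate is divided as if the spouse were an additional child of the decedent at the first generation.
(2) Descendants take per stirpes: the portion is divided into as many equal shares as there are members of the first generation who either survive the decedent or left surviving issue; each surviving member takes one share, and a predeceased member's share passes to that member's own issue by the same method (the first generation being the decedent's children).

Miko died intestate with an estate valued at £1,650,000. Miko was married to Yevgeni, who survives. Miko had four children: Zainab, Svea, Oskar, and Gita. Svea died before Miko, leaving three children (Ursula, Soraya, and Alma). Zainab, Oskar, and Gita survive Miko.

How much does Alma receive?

The spouse counts as an additional share at the children's level, so there are 5 primary shares of £330,000. Yevgeni takes one such share (£330,000).
The children's combined portion (£1,320,000) is divided into 4 shares of £330,000: Zainab, Oskar, and Gita each take £330,000; Svea's £330,000 share passes to Svea's issue.
Svea's share (£330,000) is divided into 3 shares of £110,000: Ursula, Soraya, and Alma each take £110,000.

Alma receives £110,000.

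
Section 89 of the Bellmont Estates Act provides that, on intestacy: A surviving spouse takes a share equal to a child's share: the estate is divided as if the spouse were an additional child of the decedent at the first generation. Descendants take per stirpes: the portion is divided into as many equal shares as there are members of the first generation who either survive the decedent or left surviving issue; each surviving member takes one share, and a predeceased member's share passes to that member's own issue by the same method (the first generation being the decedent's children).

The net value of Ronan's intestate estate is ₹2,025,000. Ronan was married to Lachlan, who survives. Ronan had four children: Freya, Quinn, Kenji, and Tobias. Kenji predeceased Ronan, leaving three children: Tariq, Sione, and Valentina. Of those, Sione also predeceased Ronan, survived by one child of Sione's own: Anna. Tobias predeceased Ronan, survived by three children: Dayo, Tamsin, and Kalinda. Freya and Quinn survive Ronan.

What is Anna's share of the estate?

The spouse counts as an additional share at the children's level, so there are 5 primary shares of ₹405,000. Lachlan takes one such share (₹405,000).
The children's combined portion (₹1,620,000) is divided into 4 shares of ₹405,000: Freya and Quinn each take ₹405,000; Kenji's ₹405,000 share passes to Kenji's issue; Tobias's ₹405,000 share passes to Tobias's issue.
Kenji's share (₹405,000) is divided into 3 shares of ₹135,000: Tariq and Valentina each take ₹135,000; Sione's ₹135,000 share passes to Sione's issue.
Sione's share (₹135,000) passes entirely to Anna.
Tobias's share (₹405,000) is divided into 3 shares of ₹135,000: Dayo, Tamsin, and Kalinda each take ₹135,000.

Anna receives ₹135,000.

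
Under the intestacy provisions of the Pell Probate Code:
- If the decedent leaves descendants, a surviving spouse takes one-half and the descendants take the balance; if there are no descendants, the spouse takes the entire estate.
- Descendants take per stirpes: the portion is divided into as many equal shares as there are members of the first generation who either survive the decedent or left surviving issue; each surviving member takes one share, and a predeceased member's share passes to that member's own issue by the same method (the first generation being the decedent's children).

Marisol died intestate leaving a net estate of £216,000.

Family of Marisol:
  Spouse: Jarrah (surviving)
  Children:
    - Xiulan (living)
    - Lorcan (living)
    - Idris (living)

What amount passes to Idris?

Jarrah takes one-half of £216,000 = £108,000. The remaining £108,000 passes to the descendants.
The descendants' portion (£108,000) is divided into 3 shares of £36,000: Xiulan, Lorcan, and Idris each take £36,000.

Idris receives £36,000.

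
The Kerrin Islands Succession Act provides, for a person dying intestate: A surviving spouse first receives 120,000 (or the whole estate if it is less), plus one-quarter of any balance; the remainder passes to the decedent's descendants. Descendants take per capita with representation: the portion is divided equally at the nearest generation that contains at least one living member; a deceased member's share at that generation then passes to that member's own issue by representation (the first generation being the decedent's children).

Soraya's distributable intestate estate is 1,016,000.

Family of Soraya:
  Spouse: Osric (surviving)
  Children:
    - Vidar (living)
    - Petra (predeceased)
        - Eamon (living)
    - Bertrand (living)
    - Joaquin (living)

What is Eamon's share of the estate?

Osric first takes 120,000, leaving a balance of 896,000. Osric then takes one-quarter of the balance (224,000), for a total of 344,000. The remaining 672,000 passes to the descendants.
The descendants' portion (672,000) is divided into 4 shares of 168,000: Vidar, Bertrand, and Joaquin each take 168,000; Petra's 168,000 share passes to Petra's issue.
Petra's share (168,000) passes entirely to Eamon.

Eamon receives 168,000.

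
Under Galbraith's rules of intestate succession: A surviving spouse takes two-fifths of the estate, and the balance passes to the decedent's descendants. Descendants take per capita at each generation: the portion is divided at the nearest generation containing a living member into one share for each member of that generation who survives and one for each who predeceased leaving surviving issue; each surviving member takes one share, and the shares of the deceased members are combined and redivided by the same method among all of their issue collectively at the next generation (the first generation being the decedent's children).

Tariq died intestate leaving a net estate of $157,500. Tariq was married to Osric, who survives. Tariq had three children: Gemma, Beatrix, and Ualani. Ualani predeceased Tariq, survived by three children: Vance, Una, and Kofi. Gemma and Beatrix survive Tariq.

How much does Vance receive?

Osric takes two-fifths of $157,500 = $63,000. The remaining $94,500 passes to the descendants.
The descendants' portion ($94,500) is divided at the children's generation into 3 shares of $31,500. Gemma and Beatrix each take $31,500. The remaining share for the deceased Ualani ($31,500) is carried to the next generation.
That pool ($31,500) is divided at the grandchildren's generation equally among Vance, Una, and Kofi: $10,500 each.

Vance receives $10,500.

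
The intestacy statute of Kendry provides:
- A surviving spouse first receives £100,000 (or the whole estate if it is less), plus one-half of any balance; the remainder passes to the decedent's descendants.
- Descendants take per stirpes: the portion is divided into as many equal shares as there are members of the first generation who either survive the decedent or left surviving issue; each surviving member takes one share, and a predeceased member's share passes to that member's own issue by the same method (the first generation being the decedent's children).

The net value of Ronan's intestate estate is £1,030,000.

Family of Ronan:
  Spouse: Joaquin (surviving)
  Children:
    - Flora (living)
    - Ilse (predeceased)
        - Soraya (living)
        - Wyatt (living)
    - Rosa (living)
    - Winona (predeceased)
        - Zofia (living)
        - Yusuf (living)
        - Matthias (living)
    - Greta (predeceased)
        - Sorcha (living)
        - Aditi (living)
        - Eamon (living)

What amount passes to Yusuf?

Yusuf receives £31,000.

Joaquin first takes £100,000, leaving a balance of £930,000. Joaquin then takes one-half of the balance (£465,000), for a total of £565,000. The remaining £465,000 passes to the descendants.
The descendants' portion (£465,000) is divided into 5 shares of £93,000: Flora and Rosa each take £93,000; Ilse's £93,000 share passes to Ilse's issue; Winona's £93,000 share passes to Winona's issue; Greta's £93,000 share passes to Greta's issue.
Ilse's share (£93,000) is divided into 2 shares of £46,500: Soraya and Wyatt each take £46,500.
Winona's share (£93,000) is divided into 3 shares of £31,000: Zofia, Yusuf, and Matthias each take £31,000.
Greta's share (£93,000) is divided into 3 shares of £31,000: Sorcha, Aditi, and Eamon each take £31,000.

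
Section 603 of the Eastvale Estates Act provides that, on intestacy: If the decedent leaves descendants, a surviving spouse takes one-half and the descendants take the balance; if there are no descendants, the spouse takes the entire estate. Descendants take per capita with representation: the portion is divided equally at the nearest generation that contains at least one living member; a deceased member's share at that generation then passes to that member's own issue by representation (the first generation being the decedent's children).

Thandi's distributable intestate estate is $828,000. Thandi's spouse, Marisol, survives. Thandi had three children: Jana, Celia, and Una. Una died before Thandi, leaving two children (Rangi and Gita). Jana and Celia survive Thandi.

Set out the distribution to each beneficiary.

Marisol takes one-half of $828,000 = $414,000. The remaining $414,000 passes to the descendants.
The descendants' portion ($414,000) is divided into 3 shares of $138,000: Jana and Celia each take $138,000; Una's $138,000 share passes to Una's issue.
Una's share ($138,000) is divided into 2 shares of $69,000: Rangi and Gita each take $69,000.

Marisol: $414,000; Jana: $138,000; Celia: $138,000; Rangi: $69,000; Gita: $69,000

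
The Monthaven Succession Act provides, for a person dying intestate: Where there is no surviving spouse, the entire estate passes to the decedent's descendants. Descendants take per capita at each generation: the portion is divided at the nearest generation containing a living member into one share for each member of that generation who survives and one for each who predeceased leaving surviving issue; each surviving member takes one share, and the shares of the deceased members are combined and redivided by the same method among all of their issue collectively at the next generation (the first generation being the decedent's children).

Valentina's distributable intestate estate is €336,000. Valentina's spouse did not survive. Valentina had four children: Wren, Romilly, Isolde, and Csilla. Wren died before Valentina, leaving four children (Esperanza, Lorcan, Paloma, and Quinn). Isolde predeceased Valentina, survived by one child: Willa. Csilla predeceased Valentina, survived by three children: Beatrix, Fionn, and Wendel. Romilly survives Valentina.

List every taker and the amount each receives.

The entire €336,000 passes to the descendants.
That amount (€336,000) is divided at the children's generation into 4 shares of €84,000. Romilly takes €84,000. The 3 shares of the deceased (Wren, Isolde, and Csilla) are combined into a pool of €252,000.
That pool (€252,000) is divided at the grandchildren's generation equally among Esperanza, Lorcan, Paloma, Quinn, Willa, Beatrix, Fionn, and Wendel: €31,500 each.

Esperanza: €31,500; Lorcan: €31,500; Paloma: €31,500; Quinn: €31,500; Romilly: €84,000; Willa: €31,500; Beatrix: €31,500; Fionn: €31,500; Wendel: €31,500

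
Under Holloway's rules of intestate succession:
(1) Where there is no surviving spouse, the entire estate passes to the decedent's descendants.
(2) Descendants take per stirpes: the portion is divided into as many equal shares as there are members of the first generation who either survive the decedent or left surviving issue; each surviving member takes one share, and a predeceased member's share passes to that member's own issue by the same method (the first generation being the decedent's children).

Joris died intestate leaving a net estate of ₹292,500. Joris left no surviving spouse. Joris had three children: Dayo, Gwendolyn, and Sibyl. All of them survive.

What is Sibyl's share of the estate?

The entire ₹292,500 passes to the descendants.
That amount (₹292,500) is divided into 3 shares of ₹97,500: Dayo, Gwendolyn, and Sibyl each take ₹97,500.

Sibyl receives ₹97,500.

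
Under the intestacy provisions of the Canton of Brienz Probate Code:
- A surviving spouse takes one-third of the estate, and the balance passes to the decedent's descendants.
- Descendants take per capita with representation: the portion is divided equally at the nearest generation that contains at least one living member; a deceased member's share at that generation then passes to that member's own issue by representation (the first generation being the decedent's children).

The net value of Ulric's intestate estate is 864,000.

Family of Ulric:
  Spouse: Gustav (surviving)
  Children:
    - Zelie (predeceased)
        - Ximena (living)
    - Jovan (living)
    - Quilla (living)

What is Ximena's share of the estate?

Gustav takes one-third of 864,000 = 288,000. The remaining 576,000 passes to the descendants.
The descendants' portion (576,000) is divided into 3 shares of 192,000: Jovan and Quilla each take 192,000; Zelie's 192,000 share passes to Zelie's issue.
Zelie's share (192,000) passes entirely to Ximena.

Ximena receives 192,000.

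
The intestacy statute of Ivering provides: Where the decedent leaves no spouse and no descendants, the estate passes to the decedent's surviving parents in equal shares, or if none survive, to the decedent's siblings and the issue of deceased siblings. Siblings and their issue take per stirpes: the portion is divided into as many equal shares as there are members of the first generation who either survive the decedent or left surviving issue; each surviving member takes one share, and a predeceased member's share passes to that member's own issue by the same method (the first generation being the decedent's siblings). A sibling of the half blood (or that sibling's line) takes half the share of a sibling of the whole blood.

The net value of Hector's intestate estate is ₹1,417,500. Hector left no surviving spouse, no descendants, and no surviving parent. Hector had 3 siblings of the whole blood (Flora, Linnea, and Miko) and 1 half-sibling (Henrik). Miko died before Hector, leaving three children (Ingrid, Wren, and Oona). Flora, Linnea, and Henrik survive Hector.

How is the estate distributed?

Flora: ₹405,000; Linnea: ₹405,000; Ingrid: ₹135,000; Wren: ₹135,000; Oona: ₹135,000; Henrik: ₹202,500

The entire ₹1,417,500 passes to the siblings and their issue.
Counting each half-blood sibling's line as half a unit, there are 7/2 units in ₹1,417,500, so one unit is ₹405,000. Whole-blood lines (Flora, Linnea, and Miko) take ₹405,000 each; half-blood lines (Henrik) take ₹202,500 each.
Miko's share (₹405,000) is divided into 3 shares of ₹135,000: Ingrid, Wren, and Oona each take ₹135,000.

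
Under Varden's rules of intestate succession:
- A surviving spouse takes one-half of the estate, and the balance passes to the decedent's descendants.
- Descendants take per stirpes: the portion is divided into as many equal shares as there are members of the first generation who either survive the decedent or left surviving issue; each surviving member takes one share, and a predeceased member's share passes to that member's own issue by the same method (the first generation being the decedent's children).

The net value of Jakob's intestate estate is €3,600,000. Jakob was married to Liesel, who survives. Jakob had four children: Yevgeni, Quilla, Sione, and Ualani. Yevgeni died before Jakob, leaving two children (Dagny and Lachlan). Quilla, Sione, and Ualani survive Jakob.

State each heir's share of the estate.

Liesel: €1,800,000; Dagny: €225,000; Lachlan: €225,000; Quilla: €450,000; Sione: €450,000; Ualani: €450,000

Liesel takes one-half of €3,600,000 = €1,800,000. The remaining €1,800,000 passes to the descendants.
The descendants' portion (€1,800,000) is divided into 4 shares of €450,000: Quilla, Sione, and Ualani each take €450,000; Yevgeni's €450,000 share passes to Yevgeni's issue.
Yevgeni's share (€450,000) is divided into 2 shares of €225,000: Dagny and Lachlan each take €225,000.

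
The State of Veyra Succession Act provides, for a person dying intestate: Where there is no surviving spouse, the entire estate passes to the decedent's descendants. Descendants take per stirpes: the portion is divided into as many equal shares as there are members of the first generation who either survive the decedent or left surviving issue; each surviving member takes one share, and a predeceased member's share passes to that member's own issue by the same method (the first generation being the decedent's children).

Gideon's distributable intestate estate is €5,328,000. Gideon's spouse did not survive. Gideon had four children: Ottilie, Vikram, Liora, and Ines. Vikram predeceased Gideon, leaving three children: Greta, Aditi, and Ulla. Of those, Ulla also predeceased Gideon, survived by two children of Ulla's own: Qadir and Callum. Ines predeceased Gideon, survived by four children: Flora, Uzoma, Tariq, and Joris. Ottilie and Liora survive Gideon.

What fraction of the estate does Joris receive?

Joris receives 1/16 of the estate.

The entire €5,328,000 passes to the descendants.
That amount (€5,328,000) is divided into 4 shares of €1,332,000: Ottilie and Liora each take €1,332,000; Vikram's €1,332,000 share passes to Vikram's issue; Ines's €1,332,000 share passes to Ines's issue.
Vikram's share (€1,332,000) is divided into 3 shares of €444,000: Greta and Aditi each take €444,000; Ulla's €444,000 share passes to Ulla's issue.
Ulla's share (€444,000) is divided into 2 shares of €222,000: Qadir and Callum each take €222,000.
Ines's share (€1,332,000) is divided into 4 shares of €333,000: Flora, Uzoma, Tariq, and Joris each take €333,000.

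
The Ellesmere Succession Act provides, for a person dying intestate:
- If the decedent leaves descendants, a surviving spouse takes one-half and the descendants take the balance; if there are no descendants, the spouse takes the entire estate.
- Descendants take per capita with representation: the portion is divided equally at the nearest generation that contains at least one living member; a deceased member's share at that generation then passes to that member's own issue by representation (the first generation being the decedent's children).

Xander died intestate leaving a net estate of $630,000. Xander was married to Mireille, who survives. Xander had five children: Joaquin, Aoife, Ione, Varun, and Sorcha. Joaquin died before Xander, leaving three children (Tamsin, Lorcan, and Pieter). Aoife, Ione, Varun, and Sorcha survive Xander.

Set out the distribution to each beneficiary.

Mireille takes one-half of $630,000 = $315,000. The remaining $315,000 passes to the descendants.
The descendants' portion ($315,000) is divided into 5 shares of $63,000: Aoife, Ione, Varun, and Sorcha each take $63,000; Joaquin's $63,000 share passes to Joaquin's issue.
Joaquin's share ($63,000) is divided into 3 shares of $21,000: Tamsin, Lorcan, and Pieter each take $21,000.

Mireille: $315,000; Tamsin: $21,000; Lorcan: $21,000; Pieter: $21,000; Aoife: $63,000; Ione: $63,000; Varun: $63,000; Sorcha: $63,000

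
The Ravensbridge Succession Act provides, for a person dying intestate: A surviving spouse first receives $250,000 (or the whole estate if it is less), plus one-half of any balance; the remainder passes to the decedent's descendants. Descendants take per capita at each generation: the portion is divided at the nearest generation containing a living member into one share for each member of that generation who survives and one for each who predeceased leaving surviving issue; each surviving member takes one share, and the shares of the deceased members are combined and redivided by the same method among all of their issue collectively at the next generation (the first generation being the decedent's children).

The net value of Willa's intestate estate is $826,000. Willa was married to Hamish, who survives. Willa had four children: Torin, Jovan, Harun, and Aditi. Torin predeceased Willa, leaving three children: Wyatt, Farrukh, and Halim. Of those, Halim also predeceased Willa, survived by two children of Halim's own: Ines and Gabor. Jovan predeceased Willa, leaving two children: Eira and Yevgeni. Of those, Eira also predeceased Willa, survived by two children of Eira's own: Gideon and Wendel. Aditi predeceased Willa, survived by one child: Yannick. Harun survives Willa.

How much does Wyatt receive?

Wyatt receives $36,000.

Hamish first takes $250,000, leaving a balance of $576,000. Hamish then takes one-half of the balance ($288,000), for a total of $538,000. The remaining $288,000 passes to the descendants.
The descendants' portion ($288,000) is divided at the children's generation into 4 shares of $72,000. Harun takes $72,000. The 3 shares of the deceased (Torin, Jovan, and Aditi) are combined into a pool of $216,000.
That pool ($216,000) is divided at the grandchildren's generation into 6 shares of $36,000. Wyatt, Farrukh, Yevgeni, and Yannick each take $36,000. The 2 shares of the deceased (Halim and Eira) are combined into a pool of $72,000.
That pool ($72,000) is divided at the great-grandchildren's generation equally among Ines, Gabor, Gideon, and Wendel: $18,000 each.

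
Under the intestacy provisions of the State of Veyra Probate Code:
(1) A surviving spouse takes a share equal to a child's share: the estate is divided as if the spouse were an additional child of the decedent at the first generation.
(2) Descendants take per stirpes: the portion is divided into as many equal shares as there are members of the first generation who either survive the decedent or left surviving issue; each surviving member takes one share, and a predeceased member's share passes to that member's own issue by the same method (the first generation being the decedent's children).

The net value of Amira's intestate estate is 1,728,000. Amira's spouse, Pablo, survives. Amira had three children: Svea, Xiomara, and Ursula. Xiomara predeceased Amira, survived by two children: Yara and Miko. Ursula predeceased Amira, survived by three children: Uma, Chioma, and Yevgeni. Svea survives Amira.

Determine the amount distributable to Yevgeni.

The spouse counts as an additional share at the children's level, so there are 4 primary shares of 432,000. Pablo takes one such share (432,000).
The children's combined portion (1,296,000) is divided into 3 shares of 432,000: Svea takes 432,000; Xiomara's 432,000 share passes to Xiomara's issue; Ursula's 432,000 share passes to Ursula's issue.
Xiomara's share (432,000) is divided into 2 shares of 216,000: Yara and Miko each take 216,000.
Ursula's share (432,000) is divided into 3 shares of 144,000: Uma, Chioma, and Yevgeni each take 144,000.

Yevgeni receives 144,000.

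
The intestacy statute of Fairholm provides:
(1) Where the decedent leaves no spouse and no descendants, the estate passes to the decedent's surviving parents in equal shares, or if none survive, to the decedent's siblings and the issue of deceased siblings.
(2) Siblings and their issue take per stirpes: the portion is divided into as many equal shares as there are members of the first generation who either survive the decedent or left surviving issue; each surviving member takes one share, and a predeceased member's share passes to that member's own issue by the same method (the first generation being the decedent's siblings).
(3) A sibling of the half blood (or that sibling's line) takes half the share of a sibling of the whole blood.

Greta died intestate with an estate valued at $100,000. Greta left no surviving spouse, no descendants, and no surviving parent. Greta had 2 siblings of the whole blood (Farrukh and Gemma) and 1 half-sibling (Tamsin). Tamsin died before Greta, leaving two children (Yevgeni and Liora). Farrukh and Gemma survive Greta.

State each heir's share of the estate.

Farrukh: $40,000; Yevgeni: $10,000; Liora: $10,000; Gemma: $40,000

The entire $100,000 passes to the siblings and their issue.
Counting each half-blood sibling's line as half a unit, there are 5/2 units in $100,000, so one unit is $40,000. Whole-blood lines (Farrukh and Gemma) take $40,000 each; half-blood lines (Tamsin) take $20,000 each.
Tamsin's share ($20,000) is divided into 2 shares of $10,000: Yevgeni and Liora each take $10,000.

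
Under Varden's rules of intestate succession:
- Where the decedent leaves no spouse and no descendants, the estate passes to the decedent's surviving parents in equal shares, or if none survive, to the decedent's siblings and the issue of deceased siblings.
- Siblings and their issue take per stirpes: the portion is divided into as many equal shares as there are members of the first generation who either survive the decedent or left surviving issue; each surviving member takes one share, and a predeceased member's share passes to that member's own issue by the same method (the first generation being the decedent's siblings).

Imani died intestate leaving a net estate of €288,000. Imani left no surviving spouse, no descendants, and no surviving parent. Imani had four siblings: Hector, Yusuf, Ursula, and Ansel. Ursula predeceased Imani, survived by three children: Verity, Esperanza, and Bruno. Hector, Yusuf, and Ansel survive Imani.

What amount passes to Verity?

Verity receives €24,000.

The entire €288,000 passes to the siblings and their issue.
That amount (€288,000) is divided into 4 shares of €72,000: Hector, Yusuf, and Ansel each take €72,000; Ursula's €72,000 share passes to Ursula's issue.
Ursula's share (€72,000) is divided into 3 shares of €24,000: Verity, Esperanza, and Bruno each take €24,000.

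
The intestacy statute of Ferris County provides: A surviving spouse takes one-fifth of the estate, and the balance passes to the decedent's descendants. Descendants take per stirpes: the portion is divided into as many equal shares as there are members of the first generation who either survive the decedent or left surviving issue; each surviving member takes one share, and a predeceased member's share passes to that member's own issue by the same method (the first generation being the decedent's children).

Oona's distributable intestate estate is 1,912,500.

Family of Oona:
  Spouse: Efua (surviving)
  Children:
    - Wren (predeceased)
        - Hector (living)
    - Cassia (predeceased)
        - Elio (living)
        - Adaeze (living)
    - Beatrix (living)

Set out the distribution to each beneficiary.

Efua takes one-fifth of 1,912,500 = 382,500. The remaining 1,530,000 passes to the descendants.
The descendants' portion (1,530,000) is divided into 3 shares of 510,000: Beatrix takes 510,000; Wren's 510,000 share passes to Wren's issue; Cassia's 510,000 share passes to Cassia's issue.
Wren's share (510,000) passes entirely to Hector.
Cassia's share (510,000) is divided into 2 shares of 255,000: Elio and Adaeze each take 255,000.

Efua: 382,500; Hector: 510,000; Elio: 255,000; Adaeze: 255,000; Beatrix: 510,000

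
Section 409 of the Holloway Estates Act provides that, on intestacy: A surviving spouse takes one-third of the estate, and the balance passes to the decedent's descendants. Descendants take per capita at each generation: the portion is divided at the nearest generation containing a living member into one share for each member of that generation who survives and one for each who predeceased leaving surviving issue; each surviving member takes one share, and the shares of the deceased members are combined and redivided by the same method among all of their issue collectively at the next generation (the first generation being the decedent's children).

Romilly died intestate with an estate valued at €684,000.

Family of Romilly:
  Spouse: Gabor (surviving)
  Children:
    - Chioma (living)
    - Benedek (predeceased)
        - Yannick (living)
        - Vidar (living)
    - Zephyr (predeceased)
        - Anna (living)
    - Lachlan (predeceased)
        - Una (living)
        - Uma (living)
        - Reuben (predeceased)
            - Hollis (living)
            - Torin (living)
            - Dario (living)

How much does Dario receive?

Gabor takes one-third of €684,000 = €228,000. The remaining €456,000 passes to the descendants.
The descendants' portion (€456,000) is divided at the children's generation into 4 shares of €114,000. Chioma takes €114,000. The 3 shares of the deceased (Benedek, Zephyr, and Lachlan) are combined into a pool of €342,000.
That pool (€342,000) is divided at the grandchildren's generation into 6 shares of €57,000. Yannick, Vidar, Anna, Una, and Uma each take €57,000. The remaining share for the deceased Reuben (€57,000) is carried to the next generation.
That pool (€57,000) is divided at the great-grandchildren's generation equally among Hollis, Torin, and Dario: €19,000 each.

Dario receives €19,000.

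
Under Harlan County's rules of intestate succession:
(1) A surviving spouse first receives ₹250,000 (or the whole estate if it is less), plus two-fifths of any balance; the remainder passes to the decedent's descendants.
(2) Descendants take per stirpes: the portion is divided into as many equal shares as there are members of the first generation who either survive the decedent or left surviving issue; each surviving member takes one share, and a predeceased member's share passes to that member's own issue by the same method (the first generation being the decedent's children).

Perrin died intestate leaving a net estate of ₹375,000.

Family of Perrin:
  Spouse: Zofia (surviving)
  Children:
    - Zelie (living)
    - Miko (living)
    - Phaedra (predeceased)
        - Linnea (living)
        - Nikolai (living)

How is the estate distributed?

Zofia: ₹300,000; Zelie: ₹25,000; Miko: ₹25,000; Linnea: ₹12,500; Nikolai: ₹12,500

Zofia first takes ₹250,000, leaving a balance of ₹125,000. Zofia then takes two-fifths of the balance (₹50,000), for a total of ₹300,000. The remaining ₹75,000 passes to the descendants.
The descendants' portion (₹75,000) is divided into 3 shares of ₹25,000: Zelie and Miko each take ₹25,000; Phaedra's ₹25,000 share passes to Phaedra's issue.
Phaedra's share (₹25,000) is divided into 2 shares of ₹12,500: Linnea and Nikolai each take ₹12,500.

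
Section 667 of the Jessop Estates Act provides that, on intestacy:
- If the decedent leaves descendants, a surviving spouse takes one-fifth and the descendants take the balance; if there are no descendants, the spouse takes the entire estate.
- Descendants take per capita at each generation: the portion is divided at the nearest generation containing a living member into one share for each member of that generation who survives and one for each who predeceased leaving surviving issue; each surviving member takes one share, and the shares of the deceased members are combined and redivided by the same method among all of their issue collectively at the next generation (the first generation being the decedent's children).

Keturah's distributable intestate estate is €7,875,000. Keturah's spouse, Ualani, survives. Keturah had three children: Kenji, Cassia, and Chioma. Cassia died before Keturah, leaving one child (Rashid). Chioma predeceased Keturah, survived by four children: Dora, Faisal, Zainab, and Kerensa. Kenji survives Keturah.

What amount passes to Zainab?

Zainab receives €840,000.

Ualani takes one-fifth of €7,875,000 = €1,575,000. The remaining €6,300,000 passes to the descendants.
The descendants' portion (€6,300,000) is divided at the children's generation into 3 shares of €2,100,000. Kenji takes €2,100,000. The 2 shares of the deceased (Cassia and Chioma) are combined into a pool of €4,200,000.
That pool (€4,200,000) is divided at the grandchildren's generation equally among Rashid, Dora, Faisal, Zainab, and Kerensa: €840,000 each.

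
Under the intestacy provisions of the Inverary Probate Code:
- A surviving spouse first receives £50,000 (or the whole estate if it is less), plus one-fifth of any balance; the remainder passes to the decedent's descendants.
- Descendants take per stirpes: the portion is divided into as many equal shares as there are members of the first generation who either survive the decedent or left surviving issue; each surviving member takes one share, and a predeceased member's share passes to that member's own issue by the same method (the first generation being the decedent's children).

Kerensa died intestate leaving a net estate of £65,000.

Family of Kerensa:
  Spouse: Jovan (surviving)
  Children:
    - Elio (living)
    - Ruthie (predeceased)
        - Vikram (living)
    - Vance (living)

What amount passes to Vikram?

Vikram receives £4,000.

Jovan first takes £50,000, leaving a balance of £15,000. Jovan then takes one-fifth of the balance (£3,000), for a total of £53,000. The remaining £12,000 passes to the descendants.
The descendants' portion (£12,000) is divided into 3 shares of £4,000: Elio and Vance each take £4,000; Ruthie's £4,000 share passes to Ruthie's issue.
Ruthie's share (£4,000) passes entirely to Vikram.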